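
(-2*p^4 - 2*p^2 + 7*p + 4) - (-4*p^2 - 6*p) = -2*p^4 + 2*p^2 + 13*p + 4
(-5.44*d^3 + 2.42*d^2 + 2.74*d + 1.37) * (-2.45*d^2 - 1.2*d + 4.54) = 13.328*d^5 + 0.599*d^4 - 34.3146*d^3 + 4.3423*d^2 + 10.7956*d + 6.2198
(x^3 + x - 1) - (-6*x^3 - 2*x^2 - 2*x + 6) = 7*x^3 + 2*x^2 + 3*x - 7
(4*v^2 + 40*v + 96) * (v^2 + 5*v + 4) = 4*v^4 + 60*v^3 + 312*v^2 + 640*v + 384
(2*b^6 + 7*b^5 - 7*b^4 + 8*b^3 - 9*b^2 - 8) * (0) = 0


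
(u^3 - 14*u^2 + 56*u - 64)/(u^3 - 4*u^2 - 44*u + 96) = (u - 4)/(u + 6)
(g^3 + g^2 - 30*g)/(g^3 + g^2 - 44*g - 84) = g*(g - 5)/(g^2 - 5*g - 14)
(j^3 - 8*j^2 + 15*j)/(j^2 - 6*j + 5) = j*(j - 3)/(j - 1)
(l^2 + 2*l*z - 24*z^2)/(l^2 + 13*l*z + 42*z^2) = (l - 4*z)/(l + 7*z)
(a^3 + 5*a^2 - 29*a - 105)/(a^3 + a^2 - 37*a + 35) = (a + 3)/(a - 1)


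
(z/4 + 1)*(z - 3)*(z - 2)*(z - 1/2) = z^4/4 - 3*z^3/8 - 27*z^2/8 + 31*z/4 - 3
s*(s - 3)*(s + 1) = s^3 - 2*s^2 - 3*s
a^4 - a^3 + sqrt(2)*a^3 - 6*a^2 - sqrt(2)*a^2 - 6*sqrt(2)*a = a*(a - 3)*(a + 2)*(a + sqrt(2))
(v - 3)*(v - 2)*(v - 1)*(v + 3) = v^4 - 3*v^3 - 7*v^2 + 27*v - 18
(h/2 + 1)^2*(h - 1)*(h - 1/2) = h^4/4 + 5*h^3/8 - 3*h^2/8 - h + 1/2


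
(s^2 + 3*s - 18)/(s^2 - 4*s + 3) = (s + 6)/(s - 1)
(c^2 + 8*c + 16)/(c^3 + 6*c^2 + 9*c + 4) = (c + 4)/(c^2 + 2*c + 1)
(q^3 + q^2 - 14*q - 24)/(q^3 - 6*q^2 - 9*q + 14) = (q^2 - q - 12)/(q^2 - 8*q + 7)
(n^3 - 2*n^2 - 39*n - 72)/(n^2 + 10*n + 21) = (n^2 - 5*n - 24)/(n + 7)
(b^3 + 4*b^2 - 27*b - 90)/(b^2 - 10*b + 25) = (b^2 + 9*b + 18)/(b - 5)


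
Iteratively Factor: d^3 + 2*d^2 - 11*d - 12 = (d - 3)*(d^2 + 5*d + 4) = (d - 3)*(d + 1)*(d + 4)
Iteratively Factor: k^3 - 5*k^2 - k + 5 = (k - 5)*(k^2 - 1) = (k - 5)*(k - 1)*(k + 1)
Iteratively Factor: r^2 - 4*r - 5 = (r + 1)*(r - 5)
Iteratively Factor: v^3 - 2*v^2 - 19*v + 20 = (v + 4)*(v^2 - 6*v + 5) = (v - 1)*(v + 4)*(v - 5)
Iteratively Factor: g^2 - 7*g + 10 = (g - 5)*(g - 2)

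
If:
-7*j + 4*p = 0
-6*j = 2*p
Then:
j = 0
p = 0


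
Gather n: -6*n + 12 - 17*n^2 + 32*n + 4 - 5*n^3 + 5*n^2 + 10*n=-5*n^3 - 12*n^2 + 36*n + 16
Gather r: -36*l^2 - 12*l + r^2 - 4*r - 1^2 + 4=-36*l^2 - 12*l + r^2 - 4*r + 3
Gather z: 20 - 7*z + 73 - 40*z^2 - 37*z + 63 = -40*z^2 - 44*z + 156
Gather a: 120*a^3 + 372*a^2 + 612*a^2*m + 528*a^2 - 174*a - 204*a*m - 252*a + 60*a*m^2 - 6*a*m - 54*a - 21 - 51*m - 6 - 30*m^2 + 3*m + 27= 120*a^3 + a^2*(612*m + 900) + a*(60*m^2 - 210*m - 480) - 30*m^2 - 48*m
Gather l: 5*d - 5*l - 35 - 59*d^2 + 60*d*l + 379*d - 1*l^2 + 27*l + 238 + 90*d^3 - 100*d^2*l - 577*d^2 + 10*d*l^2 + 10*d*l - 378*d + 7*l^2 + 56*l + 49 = 90*d^3 - 636*d^2 + 6*d + l^2*(10*d + 6) + l*(-100*d^2 + 70*d + 78) + 252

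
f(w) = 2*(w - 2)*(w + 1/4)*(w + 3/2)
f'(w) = 2*(w - 2)*(w + 1/4) + 2*(w - 2)*(w + 3/2) + 2*(w + 1/4)*(w + 3/2) = 6*w^2 - w - 25/4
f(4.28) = 119.40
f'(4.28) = 99.38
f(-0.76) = 2.08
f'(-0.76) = -2.02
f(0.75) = -5.62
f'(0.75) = -3.62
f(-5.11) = -249.48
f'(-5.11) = 155.53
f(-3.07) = -44.89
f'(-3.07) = 53.37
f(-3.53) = -73.64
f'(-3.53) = 72.05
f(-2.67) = -26.45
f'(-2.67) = 39.19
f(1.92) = -1.19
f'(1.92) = 13.95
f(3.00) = 29.25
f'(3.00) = 44.75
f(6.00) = 375.00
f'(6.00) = 203.75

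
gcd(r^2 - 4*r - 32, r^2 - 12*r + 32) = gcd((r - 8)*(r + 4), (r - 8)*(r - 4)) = r - 8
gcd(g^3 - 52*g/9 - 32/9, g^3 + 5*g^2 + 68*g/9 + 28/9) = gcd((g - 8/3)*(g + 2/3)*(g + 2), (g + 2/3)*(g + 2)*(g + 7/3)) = g^2 + 8*g/3 + 4/3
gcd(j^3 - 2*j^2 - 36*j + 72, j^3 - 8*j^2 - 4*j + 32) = j - 2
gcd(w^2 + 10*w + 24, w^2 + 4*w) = w + 4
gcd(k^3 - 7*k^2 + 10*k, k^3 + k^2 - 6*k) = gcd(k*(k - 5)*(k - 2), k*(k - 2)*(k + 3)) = k^2 - 2*k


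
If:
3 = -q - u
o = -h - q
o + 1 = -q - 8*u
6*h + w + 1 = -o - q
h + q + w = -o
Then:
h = -1/5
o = 61/20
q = -57/20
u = -3/20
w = 0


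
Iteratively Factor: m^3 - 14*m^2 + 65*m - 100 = (m - 5)*(m^2 - 9*m + 20) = (m - 5)^2*(m - 4)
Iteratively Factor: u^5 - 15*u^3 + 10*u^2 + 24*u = (u + 1)*(u^4 - u^3 - 14*u^2 + 24*u) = (u - 2)*(u + 1)*(u^3 + u^2 - 12*u) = u*(u - 2)*(u + 1)*(u^2 + u - 12) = u*(u - 3)*(u - 2)*(u + 1)*(u + 4)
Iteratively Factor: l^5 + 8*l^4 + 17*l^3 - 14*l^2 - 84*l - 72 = (l + 3)*(l^4 + 5*l^3 + 2*l^2 - 20*l - 24) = (l + 3)^2*(l^3 + 2*l^2 - 4*l - 8) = (l + 2)*(l + 3)^2*(l^2 - 4) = (l + 2)^2*(l + 3)^2*(l - 2)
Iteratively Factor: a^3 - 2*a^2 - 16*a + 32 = (a - 4)*(a^2 + 2*a - 8) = (a - 4)*(a - 2)*(a + 4)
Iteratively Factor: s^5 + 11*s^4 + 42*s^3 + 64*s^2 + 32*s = (s + 1)*(s^4 + 10*s^3 + 32*s^2 + 32*s) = s*(s + 1)*(s^3 + 10*s^2 + 32*s + 32) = s*(s + 1)*(s + 4)*(s^2 + 6*s + 8) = s*(s + 1)*(s + 4)^2*(s + 2)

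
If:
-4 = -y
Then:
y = 4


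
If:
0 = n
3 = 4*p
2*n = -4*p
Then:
No Solution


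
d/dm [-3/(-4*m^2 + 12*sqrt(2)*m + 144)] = 3*(-2*m + 3*sqrt(2))/(4*(-m^2 + 3*sqrt(2)*m + 36)^2)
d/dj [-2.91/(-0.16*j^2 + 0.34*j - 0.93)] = (0.9894 - 0.9312*j)/(0.16*j^2 - 0.34*j + 0.93)^2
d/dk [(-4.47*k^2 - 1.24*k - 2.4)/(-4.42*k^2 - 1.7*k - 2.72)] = (2.1182*k^2 + 3.1008*k - 0.7072)/(19.5364*k^4 + 15.028*k^3 + 26.9348*k^2 + 9.248*k + 7.3984)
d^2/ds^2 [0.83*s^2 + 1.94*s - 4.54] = 1.66000000000000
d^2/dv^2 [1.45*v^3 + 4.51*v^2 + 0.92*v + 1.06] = 8.7*v + 9.02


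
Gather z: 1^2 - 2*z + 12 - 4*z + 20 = 33 - 6*z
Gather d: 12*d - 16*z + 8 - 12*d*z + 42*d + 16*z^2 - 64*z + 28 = d*(54 - 12*z) + 16*z^2 - 80*z + 36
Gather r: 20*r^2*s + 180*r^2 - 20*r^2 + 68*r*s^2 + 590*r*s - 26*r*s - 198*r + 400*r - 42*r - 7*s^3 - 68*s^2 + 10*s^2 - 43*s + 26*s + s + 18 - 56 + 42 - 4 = r^2*(20*s + 160) + r*(68*s^2 + 564*s + 160) - 7*s^3 - 58*s^2 - 16*s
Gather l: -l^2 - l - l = -l^2 - 2*l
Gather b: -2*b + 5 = 5 - 2*b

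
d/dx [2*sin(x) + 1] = 2*cos(x)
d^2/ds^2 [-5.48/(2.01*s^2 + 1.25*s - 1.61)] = (44.279496*s^2 + 27.537*s - 5.48*(4.02*s + 1.25)*(8.04*s + 2.5) - 35.467656)/(2.01*s^2 + 1.25*s - 1.61)^3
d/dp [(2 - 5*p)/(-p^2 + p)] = (-5*p^2 + 4*p - 2)/(p^2*(p^2 - 2*p + 1))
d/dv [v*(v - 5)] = 2*v - 5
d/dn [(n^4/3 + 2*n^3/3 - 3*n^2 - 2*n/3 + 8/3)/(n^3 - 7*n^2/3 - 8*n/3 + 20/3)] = (3*n^4 - 2*n^3 - 31*n^2 - 56*n + 6)/(9*n^4 - 6*n^3 - 59*n^2 + 20*n + 100)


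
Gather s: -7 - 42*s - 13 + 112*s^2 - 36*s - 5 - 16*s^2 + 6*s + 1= 96*s^2 - 72*s - 24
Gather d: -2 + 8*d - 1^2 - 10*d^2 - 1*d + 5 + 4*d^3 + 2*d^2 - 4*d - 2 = 4*d^3 - 8*d^2 + 3*d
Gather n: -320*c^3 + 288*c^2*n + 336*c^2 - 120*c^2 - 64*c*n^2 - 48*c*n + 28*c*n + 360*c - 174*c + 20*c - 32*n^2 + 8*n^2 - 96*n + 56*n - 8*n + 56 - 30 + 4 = -320*c^3 + 216*c^2 + 206*c + n^2*(-64*c - 24) + n*(288*c^2 - 20*c - 48) + 30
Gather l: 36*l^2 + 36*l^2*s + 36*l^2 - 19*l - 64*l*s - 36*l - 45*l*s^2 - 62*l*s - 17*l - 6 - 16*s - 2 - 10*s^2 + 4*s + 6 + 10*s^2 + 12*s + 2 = l^2*(36*s + 72) + l*(-45*s^2 - 126*s - 72)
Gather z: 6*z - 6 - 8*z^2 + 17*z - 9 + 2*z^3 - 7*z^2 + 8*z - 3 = 2*z^3 - 15*z^2 + 31*z - 18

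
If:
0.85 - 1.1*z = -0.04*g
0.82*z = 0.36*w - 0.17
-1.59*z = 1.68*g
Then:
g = -0.71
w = 2.17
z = 0.75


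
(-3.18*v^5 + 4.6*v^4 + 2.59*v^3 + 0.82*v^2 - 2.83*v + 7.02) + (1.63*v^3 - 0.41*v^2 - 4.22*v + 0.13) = -3.18*v^5 + 4.6*v^4 + 4.22*v^3 + 0.41*v^2 - 7.05*v + 7.15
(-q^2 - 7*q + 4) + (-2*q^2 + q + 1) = -3*q^2 - 6*q + 5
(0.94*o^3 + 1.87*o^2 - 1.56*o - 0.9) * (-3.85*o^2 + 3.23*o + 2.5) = -3.619*o^5 - 4.1633*o^4 + 14.3961*o^3 + 3.1012*o^2 - 6.807*o - 2.25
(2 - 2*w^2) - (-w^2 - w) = -w^2 + w + 2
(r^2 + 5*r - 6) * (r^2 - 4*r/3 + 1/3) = r^4 + 11*r^3/3 - 37*r^2/3 + 29*r/3 - 2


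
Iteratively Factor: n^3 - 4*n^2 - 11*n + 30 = (n - 5)*(n^2 + n - 6) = (n - 5)*(n - 2)*(n + 3)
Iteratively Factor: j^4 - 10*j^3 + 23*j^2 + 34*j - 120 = (j - 4)*(j^3 - 6*j^2 - j + 30) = (j - 4)*(j + 2)*(j^2 - 8*j + 15) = (j - 4)*(j - 3)*(j + 2)*(j - 5)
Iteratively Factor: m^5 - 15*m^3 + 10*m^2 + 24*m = (m - 2)*(m^4 + 2*m^3 - 11*m^2 - 12*m) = (m - 2)*(m + 1)*(m^3 + m^2 - 12*m) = (m - 2)*(m + 1)*(m + 4)*(m^2 - 3*m) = m*(m - 2)*(m + 1)*(m + 4)*(m - 3)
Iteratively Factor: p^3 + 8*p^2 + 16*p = (p + 4)*(p^2 + 4*p) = (p + 4)^2*(p)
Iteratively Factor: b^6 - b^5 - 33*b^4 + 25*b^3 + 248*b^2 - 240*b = (b + 4)*(b^5 - 5*b^4 - 13*b^3 + 77*b^2 - 60*b) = (b - 3)*(b + 4)*(b^4 - 2*b^3 - 19*b^2 + 20*b) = (b - 3)*(b - 1)*(b + 4)*(b^3 - b^2 - 20*b) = b*(b - 3)*(b - 1)*(b + 4)*(b^2 - b - 20) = b*(b - 3)*(b - 1)*(b + 4)^2*(b - 5)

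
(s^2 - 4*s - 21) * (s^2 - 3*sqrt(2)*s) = s^4 - 3*sqrt(2)*s^3 - 4*s^3 - 21*s^2 + 12*sqrt(2)*s^2 + 63*sqrt(2)*s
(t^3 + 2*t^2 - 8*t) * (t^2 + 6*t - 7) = t^5 + 8*t^4 - 3*t^3 - 62*t^2 + 56*t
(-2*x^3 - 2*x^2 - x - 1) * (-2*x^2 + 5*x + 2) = 4*x^5 - 6*x^4 - 12*x^3 - 7*x^2 - 7*x - 2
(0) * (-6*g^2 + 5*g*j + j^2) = 0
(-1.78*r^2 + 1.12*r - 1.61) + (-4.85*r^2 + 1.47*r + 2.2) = -6.63*r^2 + 2.59*r + 0.59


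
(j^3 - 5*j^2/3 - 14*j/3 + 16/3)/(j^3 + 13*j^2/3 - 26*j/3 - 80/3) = (j - 1)/(j + 5)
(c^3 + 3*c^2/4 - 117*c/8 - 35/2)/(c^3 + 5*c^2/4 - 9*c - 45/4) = (c^2 - c/2 - 14)/(c^2 - 9)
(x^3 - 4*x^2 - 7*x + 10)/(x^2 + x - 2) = x - 5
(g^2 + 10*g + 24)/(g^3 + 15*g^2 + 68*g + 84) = (g + 4)/(g^2 + 9*g + 14)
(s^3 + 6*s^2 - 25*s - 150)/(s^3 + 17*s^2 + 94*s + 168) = (s^2 - 25)/(s^2 + 11*s + 28)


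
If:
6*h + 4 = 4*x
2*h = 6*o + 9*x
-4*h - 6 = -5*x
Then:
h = 2/7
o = -43/21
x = 10/7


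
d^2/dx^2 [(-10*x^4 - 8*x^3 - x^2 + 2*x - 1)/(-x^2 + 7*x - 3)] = 2*(10*x^6 - 210*x^5 + 1560*x^4 - 1307*x^3 + 30*x^2 + 213*x + 13)/(x^6 - 21*x^5 + 156*x^4 - 469*x^3 + 468*x^2 - 189*x + 27)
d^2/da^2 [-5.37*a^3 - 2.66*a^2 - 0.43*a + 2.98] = -32.22*a - 5.32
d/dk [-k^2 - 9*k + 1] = -2*k - 9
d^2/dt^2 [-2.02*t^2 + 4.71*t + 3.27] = -4.04000000000000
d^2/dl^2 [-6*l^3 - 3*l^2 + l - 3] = -36*l - 6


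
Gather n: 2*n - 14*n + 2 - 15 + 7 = -12*n - 6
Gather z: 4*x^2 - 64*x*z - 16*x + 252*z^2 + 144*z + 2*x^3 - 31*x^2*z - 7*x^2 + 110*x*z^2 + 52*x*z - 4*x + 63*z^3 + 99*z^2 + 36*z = 2*x^3 - 3*x^2 - 20*x + 63*z^3 + z^2*(110*x + 351) + z*(-31*x^2 - 12*x + 180)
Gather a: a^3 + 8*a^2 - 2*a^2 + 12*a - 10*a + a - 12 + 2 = a^3 + 6*a^2 + 3*a - 10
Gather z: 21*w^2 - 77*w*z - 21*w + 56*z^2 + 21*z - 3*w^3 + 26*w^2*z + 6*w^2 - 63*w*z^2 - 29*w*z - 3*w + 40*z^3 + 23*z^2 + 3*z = -3*w^3 + 27*w^2 - 24*w + 40*z^3 + z^2*(79 - 63*w) + z*(26*w^2 - 106*w + 24)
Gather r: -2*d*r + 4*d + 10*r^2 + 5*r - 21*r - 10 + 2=4*d + 10*r^2 + r*(-2*d - 16) - 8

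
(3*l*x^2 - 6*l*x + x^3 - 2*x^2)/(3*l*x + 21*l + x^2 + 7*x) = x*(x - 2)/(x + 7)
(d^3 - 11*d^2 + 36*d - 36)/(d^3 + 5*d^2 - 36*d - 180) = (d^2 - 5*d + 6)/(d^2 + 11*d + 30)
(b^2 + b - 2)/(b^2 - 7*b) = (b^2 + b - 2)/(b*(b - 7))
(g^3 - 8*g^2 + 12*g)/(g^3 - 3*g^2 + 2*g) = (g - 6)/(g - 1)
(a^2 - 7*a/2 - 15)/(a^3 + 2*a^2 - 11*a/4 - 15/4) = 2*(a - 6)/(2*a^2 - a - 3)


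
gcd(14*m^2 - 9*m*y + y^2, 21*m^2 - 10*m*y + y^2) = -7*m + y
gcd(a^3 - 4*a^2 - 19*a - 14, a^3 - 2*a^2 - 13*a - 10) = a^2 + 3*a + 2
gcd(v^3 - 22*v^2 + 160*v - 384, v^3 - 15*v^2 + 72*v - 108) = v - 6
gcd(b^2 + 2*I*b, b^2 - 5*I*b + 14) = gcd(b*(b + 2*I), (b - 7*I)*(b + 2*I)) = b + 2*I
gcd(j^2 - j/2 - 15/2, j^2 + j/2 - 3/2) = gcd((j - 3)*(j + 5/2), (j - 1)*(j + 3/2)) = 1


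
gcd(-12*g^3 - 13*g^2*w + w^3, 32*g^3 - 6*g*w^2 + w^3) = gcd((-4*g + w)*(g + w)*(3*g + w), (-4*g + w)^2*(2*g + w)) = -4*g + w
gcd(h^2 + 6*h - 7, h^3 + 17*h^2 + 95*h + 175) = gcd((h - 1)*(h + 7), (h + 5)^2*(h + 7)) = h + 7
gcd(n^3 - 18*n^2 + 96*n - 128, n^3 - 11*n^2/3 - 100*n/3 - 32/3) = n - 8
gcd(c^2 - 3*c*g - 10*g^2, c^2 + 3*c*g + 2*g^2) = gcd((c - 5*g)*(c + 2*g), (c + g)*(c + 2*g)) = c + 2*g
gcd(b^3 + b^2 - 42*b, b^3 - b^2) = b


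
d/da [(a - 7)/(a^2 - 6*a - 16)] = (a^2 - 6*a - 2*(a - 7)*(a - 3) - 16)/(-a^2 + 6*a + 16)^2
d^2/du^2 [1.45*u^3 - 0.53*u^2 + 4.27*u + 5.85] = 8.7*u - 1.06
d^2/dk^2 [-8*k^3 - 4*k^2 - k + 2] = -48*k - 8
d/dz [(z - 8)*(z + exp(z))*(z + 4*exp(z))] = (z - 8)*(z + exp(z))*(4*exp(z) + 1) + (z - 8)*(z + 4*exp(z))*(exp(z) + 1) + (z + exp(z))*(z + 4*exp(z))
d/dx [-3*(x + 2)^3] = -9*(x + 2)^2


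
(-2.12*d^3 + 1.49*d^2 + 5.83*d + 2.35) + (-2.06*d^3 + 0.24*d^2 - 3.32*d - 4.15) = -4.18*d^3 + 1.73*d^2 + 2.51*d - 1.8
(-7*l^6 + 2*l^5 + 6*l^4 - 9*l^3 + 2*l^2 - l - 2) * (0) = 0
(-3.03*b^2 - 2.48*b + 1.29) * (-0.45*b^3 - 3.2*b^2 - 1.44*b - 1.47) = 1.3635*b^5 + 10.812*b^4 + 11.7187*b^3 + 3.8973*b^2 + 1.788*b - 1.8963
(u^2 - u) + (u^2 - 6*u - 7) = 2*u^2 - 7*u - 7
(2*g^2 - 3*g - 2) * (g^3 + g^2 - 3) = 2*g^5 - g^4 - 5*g^3 - 8*g^2 + 9*g + 6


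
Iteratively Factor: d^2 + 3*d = (d)*(d + 3)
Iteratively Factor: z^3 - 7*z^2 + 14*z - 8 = (z - 1)*(z^2 - 6*z + 8) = (z - 4)*(z - 1)*(z - 2)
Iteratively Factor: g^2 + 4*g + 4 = (g + 2)*(g + 2)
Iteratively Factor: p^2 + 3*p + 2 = (p + 2)*(p + 1)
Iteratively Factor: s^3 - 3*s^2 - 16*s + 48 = (s - 3)*(s^2 - 16) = (s - 4)*(s - 3)*(s + 4)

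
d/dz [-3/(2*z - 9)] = 6/(2*z - 9)^2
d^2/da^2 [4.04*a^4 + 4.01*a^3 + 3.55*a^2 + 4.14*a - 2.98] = 48.48*a^2 + 24.06*a + 7.1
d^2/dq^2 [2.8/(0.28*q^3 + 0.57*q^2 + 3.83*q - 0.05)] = (-(4.704*q + 3.192)*(0.28*q^3 + 0.57*q^2 + 3.83*q - 0.05) + 2.8*(0.84*q^2 + 1.14*q + 3.83)*(1.68*q^2 + 2.28*q + 7.66))/(0.28*q^3 + 0.57*q^2 + 3.83*q - 0.05)^3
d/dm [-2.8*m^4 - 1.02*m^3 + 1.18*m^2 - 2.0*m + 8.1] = -11.2*m^3 - 3.06*m^2 + 2.36*m - 2.0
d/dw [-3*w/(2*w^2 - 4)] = 3*(w^2 + 2)/(2*(w^2 - 2)^2)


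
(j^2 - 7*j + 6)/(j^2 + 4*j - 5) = (j - 6)/(j + 5)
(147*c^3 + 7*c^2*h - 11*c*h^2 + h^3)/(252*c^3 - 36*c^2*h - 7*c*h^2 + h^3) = (21*c^2 + 4*c*h - h^2)/(36*c^2 - h^2)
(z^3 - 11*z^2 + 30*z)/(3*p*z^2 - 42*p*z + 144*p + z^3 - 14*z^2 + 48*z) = z*(z - 5)/(3*p*z - 24*p + z^2 - 8*z)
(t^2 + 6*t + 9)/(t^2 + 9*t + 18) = (t + 3)/(t + 6)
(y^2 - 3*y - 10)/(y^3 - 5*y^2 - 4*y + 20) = 1/(y - 2)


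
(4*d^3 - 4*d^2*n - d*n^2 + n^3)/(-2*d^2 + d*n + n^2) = -2*d + n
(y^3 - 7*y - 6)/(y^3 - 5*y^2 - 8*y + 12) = (y^2 - 2*y - 3)/(y^2 - 7*y + 6)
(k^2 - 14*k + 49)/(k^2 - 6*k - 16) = (-k^2 + 14*k - 49)/(-k^2 + 6*k + 16)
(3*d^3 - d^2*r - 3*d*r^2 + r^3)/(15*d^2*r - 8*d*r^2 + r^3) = (-d^2 + r^2)/(r*(-5*d + r))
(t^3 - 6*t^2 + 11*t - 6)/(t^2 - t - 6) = (t^2 - 3*t + 2)/(t + 2)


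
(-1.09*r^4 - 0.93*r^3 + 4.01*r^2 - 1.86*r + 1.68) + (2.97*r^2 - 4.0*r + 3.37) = -1.09*r^4 - 0.93*r^3 + 6.98*r^2 - 5.86*r + 5.05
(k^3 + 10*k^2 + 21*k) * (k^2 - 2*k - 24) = k^5 + 8*k^4 - 23*k^3 - 282*k^2 - 504*k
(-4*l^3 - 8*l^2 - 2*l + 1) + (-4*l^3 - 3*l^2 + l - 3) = -8*l^3 - 11*l^2 - l - 2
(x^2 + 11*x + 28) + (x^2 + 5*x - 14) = 2*x^2 + 16*x + 14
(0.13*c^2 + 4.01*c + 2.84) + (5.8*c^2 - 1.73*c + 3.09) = 5.93*c^2 + 2.28*c + 5.93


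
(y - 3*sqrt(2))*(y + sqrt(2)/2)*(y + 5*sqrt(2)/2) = y^3 - 31*y/2 - 15*sqrt(2)/2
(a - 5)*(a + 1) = a^2 - 4*a - 5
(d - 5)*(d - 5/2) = d^2 - 15*d/2 + 25/2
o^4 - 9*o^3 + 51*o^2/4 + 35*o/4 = o*(o - 7)*(o - 5/2)*(o + 1/2)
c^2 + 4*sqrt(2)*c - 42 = (c - 3*sqrt(2))*(c + 7*sqrt(2))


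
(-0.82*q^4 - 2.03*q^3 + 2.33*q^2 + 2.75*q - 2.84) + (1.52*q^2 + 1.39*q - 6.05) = -0.82*q^4 - 2.03*q^3 + 3.85*q^2 + 4.14*q - 8.89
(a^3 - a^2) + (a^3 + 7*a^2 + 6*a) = 2*a^3 + 6*a^2 + 6*a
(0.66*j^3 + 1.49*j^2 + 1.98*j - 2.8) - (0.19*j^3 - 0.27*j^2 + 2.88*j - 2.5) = 0.47*j^3 + 1.76*j^2 - 0.9*j - 0.3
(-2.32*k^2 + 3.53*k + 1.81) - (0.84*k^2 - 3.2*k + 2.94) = -3.16*k^2 + 6.73*k - 1.13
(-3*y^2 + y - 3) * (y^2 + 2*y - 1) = -3*y^4 - 5*y^3 + 2*y^2 - 7*y + 3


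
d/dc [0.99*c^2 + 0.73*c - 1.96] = 1.98*c + 0.73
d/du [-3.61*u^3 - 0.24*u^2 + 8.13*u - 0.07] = -10.83*u^2 - 0.48*u + 8.13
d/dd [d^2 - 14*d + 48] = 2*d - 14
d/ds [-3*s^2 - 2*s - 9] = -6*s - 2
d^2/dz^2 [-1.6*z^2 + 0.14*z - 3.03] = -3.20000000000000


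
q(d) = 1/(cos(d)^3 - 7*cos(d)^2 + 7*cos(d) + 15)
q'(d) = (3*sin(d)*cos(d)^2 - 14*sin(d)*cos(d) + 7*sin(d))/(cos(d)^3 - 7*cos(d)^2 + 7*cos(d) + 15)^2 = (3*cos(d)^2 - 14*cos(d) + 7)*sin(d)/(cos(d)^3 - 7*cos(d)^2 + 7*cos(d) + 15)^2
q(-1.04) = 0.06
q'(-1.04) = -0.00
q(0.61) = 0.06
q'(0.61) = -0.01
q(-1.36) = 0.06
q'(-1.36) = -0.02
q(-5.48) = 0.06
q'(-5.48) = -0.00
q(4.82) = 0.06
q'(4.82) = -0.02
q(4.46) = 0.08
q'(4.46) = -0.06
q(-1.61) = 0.07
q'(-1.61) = -0.03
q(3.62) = 0.39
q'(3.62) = -1.52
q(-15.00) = 0.19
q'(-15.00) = -0.47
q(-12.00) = 0.06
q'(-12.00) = -0.00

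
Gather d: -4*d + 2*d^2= 2*d^2 - 4*d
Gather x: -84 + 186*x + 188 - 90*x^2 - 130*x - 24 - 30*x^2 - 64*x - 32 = -120*x^2 - 8*x + 48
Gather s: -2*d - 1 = -2*d - 1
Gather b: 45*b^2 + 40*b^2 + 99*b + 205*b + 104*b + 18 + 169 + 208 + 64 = 85*b^2 + 408*b + 459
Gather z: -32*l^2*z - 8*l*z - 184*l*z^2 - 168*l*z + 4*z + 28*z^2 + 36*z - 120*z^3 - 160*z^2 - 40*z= -120*z^3 + z^2*(-184*l - 132) + z*(-32*l^2 - 176*l)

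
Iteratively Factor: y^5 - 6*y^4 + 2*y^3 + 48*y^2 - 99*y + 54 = (y - 3)*(y^4 - 3*y^3 - 7*y^2 + 27*y - 18) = (y - 3)^2*(y^3 - 7*y + 6) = (y - 3)^2*(y - 2)*(y^2 + 2*y - 3) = (y - 3)^2*(y - 2)*(y - 1)*(y + 3)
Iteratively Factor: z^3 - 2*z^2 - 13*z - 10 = (z + 1)*(z^2 - 3*z - 10) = (z - 5)*(z + 1)*(z + 2)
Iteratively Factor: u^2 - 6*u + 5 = (u - 1)*(u - 5)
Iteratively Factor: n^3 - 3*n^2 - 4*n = (n)*(n^2 - 3*n - 4) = n*(n - 4)*(n + 1)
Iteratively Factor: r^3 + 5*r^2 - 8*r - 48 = (r + 4)*(r^2 + r - 12) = (r - 3)*(r + 4)*(r + 4)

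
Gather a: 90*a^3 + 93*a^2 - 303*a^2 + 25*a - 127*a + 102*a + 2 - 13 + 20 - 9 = 90*a^3 - 210*a^2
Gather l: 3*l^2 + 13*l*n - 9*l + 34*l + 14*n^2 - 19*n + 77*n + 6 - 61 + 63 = 3*l^2 + l*(13*n + 25) + 14*n^2 + 58*n + 8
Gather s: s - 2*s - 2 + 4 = 2 - s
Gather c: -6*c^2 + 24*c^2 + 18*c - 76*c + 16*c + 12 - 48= 18*c^2 - 42*c - 36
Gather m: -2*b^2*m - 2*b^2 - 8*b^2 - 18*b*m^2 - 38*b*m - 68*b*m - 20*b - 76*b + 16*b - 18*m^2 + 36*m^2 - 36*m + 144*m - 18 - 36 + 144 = -10*b^2 - 80*b + m^2*(18 - 18*b) + m*(-2*b^2 - 106*b + 108) + 90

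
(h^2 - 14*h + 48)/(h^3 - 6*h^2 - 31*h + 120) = (h - 6)/(h^2 + 2*h - 15)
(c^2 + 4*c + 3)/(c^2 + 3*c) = (c + 1)/c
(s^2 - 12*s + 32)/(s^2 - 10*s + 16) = (s - 4)/(s - 2)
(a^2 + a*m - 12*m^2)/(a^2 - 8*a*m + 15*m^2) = (a + 4*m)/(a - 5*m)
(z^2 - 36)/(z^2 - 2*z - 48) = (z - 6)/(z - 8)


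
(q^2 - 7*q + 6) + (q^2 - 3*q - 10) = 2*q^2 - 10*q - 4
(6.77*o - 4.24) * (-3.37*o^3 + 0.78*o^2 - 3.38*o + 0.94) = -22.8149*o^4 + 19.5694*o^3 - 26.1898*o^2 + 20.695*o - 3.9856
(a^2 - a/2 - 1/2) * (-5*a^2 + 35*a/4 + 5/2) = -5*a^4 + 45*a^3/4 + 5*a^2/8 - 45*a/8 - 5/4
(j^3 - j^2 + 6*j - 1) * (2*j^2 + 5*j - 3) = 2*j^5 + 3*j^4 + 4*j^3 + 31*j^2 - 23*j + 3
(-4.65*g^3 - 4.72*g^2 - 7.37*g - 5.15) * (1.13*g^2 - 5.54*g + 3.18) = -5.2545*g^5 + 20.4274*g^4 + 3.0337*g^3 + 20.0007*g^2 + 5.0944*g - 16.377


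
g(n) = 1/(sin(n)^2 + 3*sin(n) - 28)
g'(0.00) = 0.00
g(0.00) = -0.04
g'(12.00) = 0.00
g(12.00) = -0.03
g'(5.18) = -0.00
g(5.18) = -0.03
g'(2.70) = 0.00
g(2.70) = -0.04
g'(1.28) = -0.00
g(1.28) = -0.04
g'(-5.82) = -0.00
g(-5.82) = -0.04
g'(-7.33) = -0.00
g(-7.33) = -0.03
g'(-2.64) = 0.00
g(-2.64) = -0.03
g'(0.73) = -0.00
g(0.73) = -0.04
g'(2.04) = 0.00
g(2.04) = -0.04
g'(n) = (-2*sin(n)*cos(n) - 3*cos(n))/(sin(n)^2 + 3*sin(n) - 28)^2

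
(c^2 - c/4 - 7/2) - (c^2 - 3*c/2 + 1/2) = 5*c/4 - 4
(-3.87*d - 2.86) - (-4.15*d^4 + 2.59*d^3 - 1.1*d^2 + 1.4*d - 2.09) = 4.15*d^4 - 2.59*d^3 + 1.1*d^2 - 5.27*d - 0.77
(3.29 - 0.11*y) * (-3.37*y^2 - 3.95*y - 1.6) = 0.3707*y^3 - 10.6528*y^2 - 12.8195*y - 5.264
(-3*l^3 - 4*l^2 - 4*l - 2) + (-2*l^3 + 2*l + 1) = -5*l^3 - 4*l^2 - 2*l - 1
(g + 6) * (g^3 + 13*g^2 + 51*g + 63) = g^4 + 19*g^3 + 129*g^2 + 369*g + 378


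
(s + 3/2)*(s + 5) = s^2 + 13*s/2 + 15/2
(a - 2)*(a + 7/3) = a^2 + a/3 - 14/3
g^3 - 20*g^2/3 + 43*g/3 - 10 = (g - 3)*(g - 2)*(g - 5/3)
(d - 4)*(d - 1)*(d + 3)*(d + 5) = d^4 + 3*d^3 - 21*d^2 - 43*d + 60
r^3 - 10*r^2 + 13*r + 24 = (r - 8)*(r - 3)*(r + 1)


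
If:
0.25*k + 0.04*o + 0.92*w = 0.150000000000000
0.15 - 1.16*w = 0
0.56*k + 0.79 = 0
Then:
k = -1.41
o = 9.59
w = 0.13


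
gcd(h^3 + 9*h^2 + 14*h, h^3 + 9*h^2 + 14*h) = h^3 + 9*h^2 + 14*h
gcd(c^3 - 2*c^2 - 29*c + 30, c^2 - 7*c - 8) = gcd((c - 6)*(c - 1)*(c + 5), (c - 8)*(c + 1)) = 1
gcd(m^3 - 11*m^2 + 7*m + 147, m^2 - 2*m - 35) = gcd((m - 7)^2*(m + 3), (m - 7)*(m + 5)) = m - 7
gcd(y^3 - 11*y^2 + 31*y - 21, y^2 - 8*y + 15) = y - 3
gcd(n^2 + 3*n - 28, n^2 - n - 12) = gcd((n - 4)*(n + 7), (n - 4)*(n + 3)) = n - 4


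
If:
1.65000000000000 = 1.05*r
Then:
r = 1.57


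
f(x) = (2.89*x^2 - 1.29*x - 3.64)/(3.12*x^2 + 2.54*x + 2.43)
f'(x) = (-6.24*x - 2.54)*(2.89*x^2 - 1.29*x - 3.64)/(3.12*x^2 + 2.54*x + 2.43)^2 + (5.78*x - 1.29)/(3.12*x^2 + 2.54*x + 2.43)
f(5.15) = 0.68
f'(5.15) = 0.05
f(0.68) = -0.57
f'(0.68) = 1.16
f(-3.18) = 1.15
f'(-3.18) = 0.01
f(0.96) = -0.29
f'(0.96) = 0.87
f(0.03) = -1.47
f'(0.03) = 1.15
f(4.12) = 0.61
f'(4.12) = 0.08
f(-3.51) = 1.14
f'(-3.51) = 0.02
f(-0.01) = -1.51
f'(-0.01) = 0.99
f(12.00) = 0.82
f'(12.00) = 0.01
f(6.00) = 0.71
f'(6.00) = 0.04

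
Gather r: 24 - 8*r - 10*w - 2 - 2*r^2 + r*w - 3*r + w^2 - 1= -2*r^2 + r*(w - 11) + w^2 - 10*w + 21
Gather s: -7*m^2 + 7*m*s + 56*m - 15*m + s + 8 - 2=-7*m^2 + 41*m + s*(7*m + 1) + 6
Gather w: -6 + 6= 0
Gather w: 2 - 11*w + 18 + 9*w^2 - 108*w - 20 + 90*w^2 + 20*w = 99*w^2 - 99*w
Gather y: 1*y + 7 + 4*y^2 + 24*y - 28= 4*y^2 + 25*y - 21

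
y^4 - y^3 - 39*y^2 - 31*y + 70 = (y - 7)*(y - 1)*(y + 2)*(y + 5)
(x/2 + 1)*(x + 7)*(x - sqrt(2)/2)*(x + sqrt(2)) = x^4/2 + sqrt(2)*x^3/4 + 9*x^3/2 + 9*sqrt(2)*x^2/4 + 13*x^2/2 - 9*x/2 + 7*sqrt(2)*x/2 - 7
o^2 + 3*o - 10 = (o - 2)*(o + 5)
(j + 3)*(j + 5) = j^2 + 8*j + 15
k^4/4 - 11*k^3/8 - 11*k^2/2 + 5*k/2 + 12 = (k/2 + 1)^2*(k - 8)*(k - 3/2)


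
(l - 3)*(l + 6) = l^2 + 3*l - 18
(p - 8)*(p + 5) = p^2 - 3*p - 40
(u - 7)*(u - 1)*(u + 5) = u^3 - 3*u^2 - 33*u + 35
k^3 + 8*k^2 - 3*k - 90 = (k - 3)*(k + 5)*(k + 6)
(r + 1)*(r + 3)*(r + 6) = r^3 + 10*r^2 + 27*r + 18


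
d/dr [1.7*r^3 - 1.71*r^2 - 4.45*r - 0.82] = 5.1*r^2 - 3.42*r - 4.45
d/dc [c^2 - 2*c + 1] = 2*c - 2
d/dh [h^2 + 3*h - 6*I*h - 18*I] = 2*h + 3 - 6*I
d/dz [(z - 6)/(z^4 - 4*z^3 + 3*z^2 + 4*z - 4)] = (-3*z^3 + 26*z^2 - 23*z - 10)/(z^7 - 6*z^6 + 10*z^5 + 4*z^4 - 23*z^3 + 10*z^2 + 12*z - 8)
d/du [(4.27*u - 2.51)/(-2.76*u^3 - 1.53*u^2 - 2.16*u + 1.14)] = (23.5704*u^3 - 14.2497*u^2 - 7.6806*u - 0.553800000000001)/(7.6176*u^6 + 8.4456*u^5 + 14.2641*u^4 + 0.316800000000002*u^3 + 1.1772*u^2 - 4.9248*u + 1.2996)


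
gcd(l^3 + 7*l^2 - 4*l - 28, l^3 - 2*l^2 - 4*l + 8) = l^2 - 4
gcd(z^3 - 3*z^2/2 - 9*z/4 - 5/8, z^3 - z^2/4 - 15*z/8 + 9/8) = 1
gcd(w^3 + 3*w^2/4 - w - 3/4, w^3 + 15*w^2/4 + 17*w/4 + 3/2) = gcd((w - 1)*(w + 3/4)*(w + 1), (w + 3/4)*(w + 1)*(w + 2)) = w^2 + 7*w/4 + 3/4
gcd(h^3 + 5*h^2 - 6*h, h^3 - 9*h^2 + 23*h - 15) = h - 1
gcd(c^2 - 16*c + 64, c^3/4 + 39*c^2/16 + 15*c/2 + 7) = 1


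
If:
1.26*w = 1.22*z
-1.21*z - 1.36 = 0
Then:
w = -1.09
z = -1.12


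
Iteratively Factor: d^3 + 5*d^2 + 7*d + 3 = (d + 1)*(d^2 + 4*d + 3) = (d + 1)*(d + 3)*(d + 1)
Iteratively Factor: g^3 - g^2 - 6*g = (g)*(g^2 - g - 6) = g*(g + 2)*(g - 3)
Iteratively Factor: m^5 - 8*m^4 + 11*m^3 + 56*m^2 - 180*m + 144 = (m - 2)*(m^4 - 6*m^3 - m^2 + 54*m - 72) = (m - 2)^2*(m^3 - 4*m^2 - 9*m + 36) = (m - 4)*(m - 2)^2*(m^2 - 9) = (m - 4)*(m - 2)^2*(m + 3)*(m - 3)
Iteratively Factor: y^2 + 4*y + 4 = (y + 2)*(y + 2)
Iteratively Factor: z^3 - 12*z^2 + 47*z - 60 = (z - 5)*(z^2 - 7*z + 12) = (z - 5)*(z - 4)*(z - 3)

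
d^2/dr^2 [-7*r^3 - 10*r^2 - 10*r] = -42*r - 20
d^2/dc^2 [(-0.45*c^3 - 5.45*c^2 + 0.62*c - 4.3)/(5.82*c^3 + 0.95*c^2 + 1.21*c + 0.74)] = (-364.23306*c^6 + 145.019268*c^5 - 1473.7113*c^4 - 47.5550279999999*c^3 - 216.445332*c^2 + 77.36466*c - 13.624596)/(197.137368*c^9 + 96.53634*c^8 + 138.714462*c^7 + 116.194643*c^6 + 53.388021*c^5 + 37.443603*c^4 + 16.436437*c^3 + 4.810962*c^2 + 1.987788*c + 0.405224)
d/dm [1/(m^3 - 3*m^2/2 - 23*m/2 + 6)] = 2*(-6*m^2 + 6*m + 23)/(2*m^3 - 3*m^2 - 23*m + 12)^2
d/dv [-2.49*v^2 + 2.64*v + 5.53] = 2.64 - 4.98*v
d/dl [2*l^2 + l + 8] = 4*l + 1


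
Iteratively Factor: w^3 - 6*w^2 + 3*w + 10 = (w - 2)*(w^2 - 4*w - 5) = (w - 5)*(w - 2)*(w + 1)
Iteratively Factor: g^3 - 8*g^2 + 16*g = (g - 4)*(g^2 - 4*g) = g*(g - 4)*(g - 4)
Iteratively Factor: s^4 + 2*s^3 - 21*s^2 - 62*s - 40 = (s + 2)*(s^3 - 21*s - 20) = (s + 1)*(s + 2)*(s^2 - s - 20) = (s - 5)*(s + 1)*(s + 2)*(s + 4)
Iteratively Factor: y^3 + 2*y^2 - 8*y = (y + 4)*(y^2 - 2*y) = y*(y + 4)*(y - 2)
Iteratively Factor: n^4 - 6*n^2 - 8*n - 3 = (n + 1)*(n^3 - n^2 - 5*n - 3) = (n + 1)^2*(n^2 - 2*n - 3) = (n + 1)^3*(n - 3)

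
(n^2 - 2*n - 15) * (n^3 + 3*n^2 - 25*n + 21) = n^5 + n^4 - 46*n^3 + 26*n^2 + 333*n - 315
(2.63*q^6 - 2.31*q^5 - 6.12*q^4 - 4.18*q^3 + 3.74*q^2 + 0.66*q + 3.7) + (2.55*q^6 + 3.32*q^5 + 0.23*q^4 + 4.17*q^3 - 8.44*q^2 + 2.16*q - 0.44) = 5.18*q^6 + 1.01*q^5 - 5.89*q^4 - 0.00999999999999979*q^3 - 4.7*q^2 + 2.82*q + 3.26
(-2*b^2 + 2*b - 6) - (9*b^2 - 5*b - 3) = -11*b^2 + 7*b - 3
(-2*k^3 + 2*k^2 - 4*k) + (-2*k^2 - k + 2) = -2*k^3 - 5*k + 2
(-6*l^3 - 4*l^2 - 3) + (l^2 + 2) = -6*l^3 - 3*l^2 - 1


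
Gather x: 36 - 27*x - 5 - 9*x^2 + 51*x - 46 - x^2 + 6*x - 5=-10*x^2 + 30*x - 20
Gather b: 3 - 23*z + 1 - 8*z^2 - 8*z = -8*z^2 - 31*z + 4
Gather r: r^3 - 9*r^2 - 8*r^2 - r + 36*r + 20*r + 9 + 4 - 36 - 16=r^3 - 17*r^2 + 55*r - 39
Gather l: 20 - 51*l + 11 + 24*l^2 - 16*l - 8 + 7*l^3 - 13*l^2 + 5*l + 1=7*l^3 + 11*l^2 - 62*l + 24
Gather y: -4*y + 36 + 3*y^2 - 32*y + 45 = 3*y^2 - 36*y + 81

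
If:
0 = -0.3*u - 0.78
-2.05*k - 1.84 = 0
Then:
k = -0.90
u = -2.60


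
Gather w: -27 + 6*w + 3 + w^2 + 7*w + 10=w^2 + 13*w - 14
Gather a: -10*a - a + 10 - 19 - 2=-11*a - 11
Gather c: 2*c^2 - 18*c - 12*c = 2*c^2 - 30*c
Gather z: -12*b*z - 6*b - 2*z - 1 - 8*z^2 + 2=-6*b - 8*z^2 + z*(-12*b - 2) + 1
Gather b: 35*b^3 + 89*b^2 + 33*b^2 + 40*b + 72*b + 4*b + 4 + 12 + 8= 35*b^3 + 122*b^2 + 116*b + 24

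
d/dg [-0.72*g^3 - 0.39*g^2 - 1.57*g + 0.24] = -2.16*g^2 - 0.78*g - 1.57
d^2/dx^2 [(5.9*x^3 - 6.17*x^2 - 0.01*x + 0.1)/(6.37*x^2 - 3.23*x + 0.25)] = (-4.54747350886464e-13*x^5 + 9.09494701772928e-13*x^4 - 150.391552*x^3 + 54.71499*x^2 - 10.03701*x + 0.98068)/(258.474853*x^6 - 393.190161*x^5 + 229.805394*x^4 - 64.560917*x^3 + 9.01905*x^2 - 0.605625*x + 0.015625)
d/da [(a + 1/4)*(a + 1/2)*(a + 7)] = 3*a^2 + 31*a/2 + 43/8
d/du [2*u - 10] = 2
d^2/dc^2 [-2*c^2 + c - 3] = -4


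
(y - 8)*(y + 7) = y^2 - y - 56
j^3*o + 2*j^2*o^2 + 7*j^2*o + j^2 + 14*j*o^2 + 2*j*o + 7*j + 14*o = (j + 7)*(j + 2*o)*(j*o + 1)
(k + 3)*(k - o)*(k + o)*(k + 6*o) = k^4 + 6*k^3*o + 3*k^3 - k^2*o^2 + 18*k^2*o - 6*k*o^3 - 3*k*o^2 - 18*o^3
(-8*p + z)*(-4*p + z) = 32*p^2 - 12*p*z + z^2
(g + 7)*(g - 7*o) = g^2 - 7*g*o + 7*g - 49*o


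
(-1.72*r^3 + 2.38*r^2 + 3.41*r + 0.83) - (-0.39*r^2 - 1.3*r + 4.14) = -1.72*r^3 + 2.77*r^2 + 4.71*r - 3.31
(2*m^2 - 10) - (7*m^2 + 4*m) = -5*m^2 - 4*m - 10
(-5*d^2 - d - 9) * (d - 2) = -5*d^3 + 9*d^2 - 7*d + 18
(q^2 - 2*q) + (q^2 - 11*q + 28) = 2*q^2 - 13*q + 28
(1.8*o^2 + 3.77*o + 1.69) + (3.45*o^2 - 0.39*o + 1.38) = 5.25*o^2 + 3.38*o + 3.07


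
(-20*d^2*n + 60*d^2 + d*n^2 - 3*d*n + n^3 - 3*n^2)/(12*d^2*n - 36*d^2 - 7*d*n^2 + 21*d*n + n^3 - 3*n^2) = (-5*d - n)/(3*d - n)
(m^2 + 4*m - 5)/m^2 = 1 + 4/m - 5/m^2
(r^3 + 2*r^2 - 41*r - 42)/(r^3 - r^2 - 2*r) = (r^2 + r - 42)/(r*(r - 2))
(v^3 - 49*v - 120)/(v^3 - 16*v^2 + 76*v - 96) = (v^2 + 8*v + 15)/(v^2 - 8*v + 12)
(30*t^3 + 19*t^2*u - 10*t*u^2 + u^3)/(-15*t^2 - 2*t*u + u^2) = (-6*t^2 - 5*t*u + u^2)/(3*t + u)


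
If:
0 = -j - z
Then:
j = -z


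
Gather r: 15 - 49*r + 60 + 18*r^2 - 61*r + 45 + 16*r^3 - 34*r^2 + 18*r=16*r^3 - 16*r^2 - 92*r + 120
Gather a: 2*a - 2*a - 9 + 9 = 0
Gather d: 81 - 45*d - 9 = 72 - 45*d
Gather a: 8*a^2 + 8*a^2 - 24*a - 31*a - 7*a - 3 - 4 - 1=16*a^2 - 62*a - 8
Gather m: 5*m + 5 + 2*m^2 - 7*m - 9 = 2*m^2 - 2*m - 4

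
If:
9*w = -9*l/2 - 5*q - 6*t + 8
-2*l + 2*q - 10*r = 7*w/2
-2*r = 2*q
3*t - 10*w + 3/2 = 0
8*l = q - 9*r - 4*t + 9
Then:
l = 1443/899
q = 523/1798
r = -523/1798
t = -419/1798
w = 72/899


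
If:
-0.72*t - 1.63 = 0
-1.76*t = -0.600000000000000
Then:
No Solution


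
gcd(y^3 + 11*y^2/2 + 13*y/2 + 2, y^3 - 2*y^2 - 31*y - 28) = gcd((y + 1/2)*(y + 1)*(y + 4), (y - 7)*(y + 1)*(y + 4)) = y^2 + 5*y + 4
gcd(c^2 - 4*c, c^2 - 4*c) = c^2 - 4*c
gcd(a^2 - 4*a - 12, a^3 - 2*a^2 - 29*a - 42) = a + 2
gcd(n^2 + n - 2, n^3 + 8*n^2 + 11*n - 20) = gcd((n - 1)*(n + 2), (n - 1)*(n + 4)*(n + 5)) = n - 1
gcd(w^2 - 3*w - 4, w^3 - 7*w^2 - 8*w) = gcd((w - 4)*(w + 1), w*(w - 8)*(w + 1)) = w + 1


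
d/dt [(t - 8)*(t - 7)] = 2*t - 15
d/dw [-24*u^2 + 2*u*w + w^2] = 2*u + 2*w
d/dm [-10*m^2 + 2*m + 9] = 2 - 20*m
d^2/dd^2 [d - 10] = 0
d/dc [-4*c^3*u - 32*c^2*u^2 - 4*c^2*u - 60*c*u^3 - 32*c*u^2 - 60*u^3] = 4*u*(-3*c^2 - 16*c*u - 2*c - 15*u^2 - 8*u)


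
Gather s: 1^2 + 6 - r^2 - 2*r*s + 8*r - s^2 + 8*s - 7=-r^2 + 8*r - s^2 + s*(8 - 2*r)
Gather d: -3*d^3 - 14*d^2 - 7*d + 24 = -3*d^3 - 14*d^2 - 7*d + 24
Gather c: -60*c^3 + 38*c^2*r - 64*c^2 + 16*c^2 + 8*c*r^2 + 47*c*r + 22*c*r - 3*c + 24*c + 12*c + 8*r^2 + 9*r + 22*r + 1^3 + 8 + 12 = -60*c^3 + c^2*(38*r - 48) + c*(8*r^2 + 69*r + 33) + 8*r^2 + 31*r + 21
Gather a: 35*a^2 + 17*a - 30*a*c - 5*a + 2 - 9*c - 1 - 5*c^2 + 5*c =35*a^2 + a*(12 - 30*c) - 5*c^2 - 4*c + 1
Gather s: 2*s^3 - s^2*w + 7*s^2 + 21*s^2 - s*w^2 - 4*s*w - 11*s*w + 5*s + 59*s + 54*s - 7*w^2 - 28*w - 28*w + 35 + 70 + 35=2*s^3 + s^2*(28 - w) + s*(-w^2 - 15*w + 118) - 7*w^2 - 56*w + 140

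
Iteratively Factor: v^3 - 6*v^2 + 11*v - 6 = (v - 3)*(v^2 - 3*v + 2) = (v - 3)*(v - 1)*(v - 2)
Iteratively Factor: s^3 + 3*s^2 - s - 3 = (s + 1)*(s^2 + 2*s - 3) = (s + 1)*(s + 3)*(s - 1)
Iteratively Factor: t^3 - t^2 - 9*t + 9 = (t - 1)*(t^2 - 9) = (t - 1)*(t + 3)*(t - 3)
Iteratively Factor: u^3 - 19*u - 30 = (u - 5)*(u^2 + 5*u + 6) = (u - 5)*(u + 3)*(u + 2)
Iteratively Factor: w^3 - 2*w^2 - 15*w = (w)*(w^2 - 2*w - 15) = w*(w - 5)*(w + 3)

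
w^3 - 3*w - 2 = (w - 2)*(w + 1)^2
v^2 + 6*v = v*(v + 6)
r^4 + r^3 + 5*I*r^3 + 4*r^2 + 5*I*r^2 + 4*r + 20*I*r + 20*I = (r + 1)*(r - 2*I)*(r + 2*I)*(r + 5*I)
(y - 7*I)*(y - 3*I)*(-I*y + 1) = -I*y^3 - 9*y^2 + 11*I*y - 21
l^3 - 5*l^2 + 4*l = l*(l - 4)*(l - 1)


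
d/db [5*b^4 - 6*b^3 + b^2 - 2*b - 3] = 20*b^3 - 18*b^2 + 2*b - 2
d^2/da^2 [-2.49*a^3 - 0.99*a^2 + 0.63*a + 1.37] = -14.94*a - 1.98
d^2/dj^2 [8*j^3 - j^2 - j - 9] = 48*j - 2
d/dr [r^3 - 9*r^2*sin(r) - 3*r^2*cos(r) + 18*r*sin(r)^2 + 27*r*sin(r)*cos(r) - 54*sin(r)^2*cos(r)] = 3*r^2*sin(r) - 9*r^2*cos(r) + 3*r^2 - 18*r*sin(r) + 18*r*sin(2*r) - 6*r*cos(r) + 27*r*cos(2*r) + 27*sin(r)/2 + 27*sin(2*r)/2 - 81*sin(3*r)/2 - 9*cos(2*r) + 9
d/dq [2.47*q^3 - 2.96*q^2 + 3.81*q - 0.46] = 7.41*q^2 - 5.92*q + 3.81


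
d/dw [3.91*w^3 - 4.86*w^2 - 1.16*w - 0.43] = 11.73*w^2 - 9.72*w - 1.16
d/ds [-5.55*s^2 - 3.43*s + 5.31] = -11.1*s - 3.43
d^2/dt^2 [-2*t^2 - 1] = -4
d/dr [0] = 0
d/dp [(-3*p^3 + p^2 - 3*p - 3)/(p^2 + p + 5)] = (-3*p^4 - 6*p^3 - 41*p^2 + 16*p - 12)/(p^4 + 2*p^3 + 11*p^2 + 10*p + 25)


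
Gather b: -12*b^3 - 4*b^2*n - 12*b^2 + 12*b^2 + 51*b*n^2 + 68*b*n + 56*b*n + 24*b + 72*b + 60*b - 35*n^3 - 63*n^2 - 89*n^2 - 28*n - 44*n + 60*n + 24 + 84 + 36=-12*b^3 - 4*b^2*n + b*(51*n^2 + 124*n + 156) - 35*n^3 - 152*n^2 - 12*n + 144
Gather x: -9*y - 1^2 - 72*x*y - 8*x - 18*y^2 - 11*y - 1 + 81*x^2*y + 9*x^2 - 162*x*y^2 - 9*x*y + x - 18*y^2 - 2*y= x^2*(81*y + 9) + x*(-162*y^2 - 81*y - 7) - 36*y^2 - 22*y - 2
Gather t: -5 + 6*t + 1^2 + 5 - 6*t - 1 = 0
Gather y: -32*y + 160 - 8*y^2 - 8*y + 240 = -8*y^2 - 40*y + 400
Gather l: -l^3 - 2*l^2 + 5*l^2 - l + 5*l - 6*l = -l^3 + 3*l^2 - 2*l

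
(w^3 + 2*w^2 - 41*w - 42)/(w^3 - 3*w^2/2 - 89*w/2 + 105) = 2*(w + 1)/(2*w - 5)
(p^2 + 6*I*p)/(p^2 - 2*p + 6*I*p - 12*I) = p/(p - 2)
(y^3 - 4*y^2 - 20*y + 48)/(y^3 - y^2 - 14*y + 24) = (y - 6)/(y - 3)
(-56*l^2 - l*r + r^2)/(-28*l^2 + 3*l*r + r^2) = (-8*l + r)/(-4*l + r)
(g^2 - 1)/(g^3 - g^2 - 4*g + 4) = (g + 1)/(g^2 - 4)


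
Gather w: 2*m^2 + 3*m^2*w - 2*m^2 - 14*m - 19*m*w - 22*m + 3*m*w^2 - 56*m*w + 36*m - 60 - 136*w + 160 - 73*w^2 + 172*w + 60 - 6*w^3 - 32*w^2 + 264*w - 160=-6*w^3 + w^2*(3*m - 105) + w*(3*m^2 - 75*m + 300)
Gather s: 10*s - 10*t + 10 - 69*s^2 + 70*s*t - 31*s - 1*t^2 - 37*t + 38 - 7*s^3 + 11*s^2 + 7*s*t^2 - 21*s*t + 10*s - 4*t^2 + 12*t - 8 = -7*s^3 - 58*s^2 + s*(7*t^2 + 49*t - 11) - 5*t^2 - 35*t + 40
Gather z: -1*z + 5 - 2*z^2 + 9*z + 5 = -2*z^2 + 8*z + 10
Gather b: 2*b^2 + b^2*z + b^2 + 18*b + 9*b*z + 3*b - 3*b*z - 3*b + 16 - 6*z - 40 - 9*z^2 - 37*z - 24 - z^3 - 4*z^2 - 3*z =b^2*(z + 3) + b*(6*z + 18) - z^3 - 13*z^2 - 46*z - 48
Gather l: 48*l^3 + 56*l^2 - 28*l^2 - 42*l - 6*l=48*l^3 + 28*l^2 - 48*l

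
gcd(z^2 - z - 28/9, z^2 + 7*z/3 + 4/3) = z + 4/3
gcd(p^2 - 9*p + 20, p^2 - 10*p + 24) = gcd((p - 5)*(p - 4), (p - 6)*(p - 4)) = p - 4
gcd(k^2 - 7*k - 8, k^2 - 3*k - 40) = k - 8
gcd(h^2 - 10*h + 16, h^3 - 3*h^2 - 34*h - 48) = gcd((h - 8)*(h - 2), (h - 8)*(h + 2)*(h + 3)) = h - 8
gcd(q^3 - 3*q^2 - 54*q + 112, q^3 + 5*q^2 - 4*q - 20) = q - 2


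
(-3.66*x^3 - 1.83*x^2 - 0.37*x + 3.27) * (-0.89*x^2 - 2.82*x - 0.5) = 3.2574*x^5 + 11.9499*x^4 + 7.3199*x^3 - 0.9519*x^2 - 9.0364*x - 1.635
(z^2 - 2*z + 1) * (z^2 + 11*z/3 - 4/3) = z^4 + 5*z^3/3 - 23*z^2/3 + 19*z/3 - 4/3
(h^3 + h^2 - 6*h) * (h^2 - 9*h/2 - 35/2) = h^5 - 7*h^4/2 - 28*h^3 + 19*h^2/2 + 105*h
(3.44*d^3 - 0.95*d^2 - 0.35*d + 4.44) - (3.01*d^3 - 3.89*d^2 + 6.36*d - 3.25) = 0.43*d^3 + 2.94*d^2 - 6.71*d + 7.69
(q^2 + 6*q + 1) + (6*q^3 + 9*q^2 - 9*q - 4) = 6*q^3 + 10*q^2 - 3*q - 3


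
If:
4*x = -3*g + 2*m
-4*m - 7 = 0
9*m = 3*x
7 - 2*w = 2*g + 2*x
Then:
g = 35/6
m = -7/4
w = 35/12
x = -21/4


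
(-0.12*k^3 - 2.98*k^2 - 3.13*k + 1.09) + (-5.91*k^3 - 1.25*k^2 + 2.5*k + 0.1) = -6.03*k^3 - 4.23*k^2 - 0.63*k + 1.19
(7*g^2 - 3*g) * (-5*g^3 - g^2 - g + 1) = -35*g^5 + 8*g^4 - 4*g^3 + 10*g^2 - 3*g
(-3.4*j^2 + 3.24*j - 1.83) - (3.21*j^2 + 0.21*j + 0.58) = -6.61*j^2 + 3.03*j - 2.41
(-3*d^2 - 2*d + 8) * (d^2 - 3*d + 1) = -3*d^4 + 7*d^3 + 11*d^2 - 26*d + 8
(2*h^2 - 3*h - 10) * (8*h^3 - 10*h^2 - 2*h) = 16*h^5 - 44*h^4 - 54*h^3 + 106*h^2 + 20*h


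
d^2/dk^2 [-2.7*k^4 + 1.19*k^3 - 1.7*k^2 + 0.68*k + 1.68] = -32.4*k^2 + 7.14*k - 3.4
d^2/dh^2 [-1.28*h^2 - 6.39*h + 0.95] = -2.56000000000000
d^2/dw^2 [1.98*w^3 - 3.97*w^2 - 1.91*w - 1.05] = 11.88*w - 7.94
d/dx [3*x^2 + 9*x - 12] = 6*x + 9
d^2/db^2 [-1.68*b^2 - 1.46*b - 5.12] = -3.36000000000000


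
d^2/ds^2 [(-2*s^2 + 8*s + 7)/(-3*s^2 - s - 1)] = 6*(-26*s^3 - 69*s^2 + 3*s + 8)/(27*s^6 + 27*s^5 + 36*s^4 + 19*s^3 + 12*s^2 + 3*s + 1)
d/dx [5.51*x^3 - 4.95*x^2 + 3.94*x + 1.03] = 16.53*x^2 - 9.9*x + 3.94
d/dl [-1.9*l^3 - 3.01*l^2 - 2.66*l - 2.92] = -5.7*l^2 - 6.02*l - 2.66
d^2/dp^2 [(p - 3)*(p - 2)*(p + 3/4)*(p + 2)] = 12*p^2 - 27*p/2 - 25/2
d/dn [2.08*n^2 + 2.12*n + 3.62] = 4.16*n + 2.12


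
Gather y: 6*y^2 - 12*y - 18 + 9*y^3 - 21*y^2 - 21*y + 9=9*y^3 - 15*y^2 - 33*y - 9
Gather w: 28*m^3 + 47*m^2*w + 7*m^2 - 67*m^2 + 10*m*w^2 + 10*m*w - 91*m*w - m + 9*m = 28*m^3 - 60*m^2 + 10*m*w^2 + 8*m + w*(47*m^2 - 81*m)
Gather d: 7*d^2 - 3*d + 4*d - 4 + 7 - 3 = 7*d^2 + d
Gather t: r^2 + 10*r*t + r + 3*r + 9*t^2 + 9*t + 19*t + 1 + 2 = r^2 + 4*r + 9*t^2 + t*(10*r + 28) + 3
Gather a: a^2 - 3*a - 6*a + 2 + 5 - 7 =a^2 - 9*a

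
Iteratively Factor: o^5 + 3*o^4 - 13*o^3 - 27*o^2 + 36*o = (o)*(o^4 + 3*o^3 - 13*o^2 - 27*o + 36) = o*(o + 3)*(o^3 - 13*o + 12) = o*(o - 1)*(o + 3)*(o^2 + o - 12) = o*(o - 1)*(o + 3)*(o + 4)*(o - 3)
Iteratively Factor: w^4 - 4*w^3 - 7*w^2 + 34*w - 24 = (w - 4)*(w^3 - 7*w + 6) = (w - 4)*(w - 1)*(w^2 + w - 6) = (w - 4)*(w - 1)*(w + 3)*(w - 2)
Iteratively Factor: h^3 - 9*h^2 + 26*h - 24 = (h - 3)*(h^2 - 6*h + 8) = (h - 3)*(h - 2)*(h - 4)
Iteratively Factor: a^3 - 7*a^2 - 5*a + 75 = (a - 5)*(a^2 - 2*a - 15) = (a - 5)^2*(a + 3)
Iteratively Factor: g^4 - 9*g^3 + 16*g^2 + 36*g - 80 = (g - 4)*(g^3 - 5*g^2 - 4*g + 20) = (g - 5)*(g - 4)*(g^2 - 4) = (g - 5)*(g - 4)*(g + 2)*(g - 2)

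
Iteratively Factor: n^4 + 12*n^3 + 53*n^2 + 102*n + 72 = (n + 4)*(n^3 + 8*n^2 + 21*n + 18) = (n + 2)*(n + 4)*(n^2 + 6*n + 9) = (n + 2)*(n + 3)*(n + 4)*(n + 3)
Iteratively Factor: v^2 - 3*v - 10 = (v + 2)*(v - 5)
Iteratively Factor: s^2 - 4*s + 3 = (s - 1)*(s - 3)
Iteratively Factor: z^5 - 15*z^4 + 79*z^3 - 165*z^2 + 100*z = (z - 5)*(z^4 - 10*z^3 + 29*z^2 - 20*z) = (z - 5)*(z - 1)*(z^3 - 9*z^2 + 20*z) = (z - 5)*(z - 4)*(z - 1)*(z^2 - 5*z) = z*(z - 5)*(z - 4)*(z - 1)*(z - 5)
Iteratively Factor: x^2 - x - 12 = (x - 4)*(x + 3)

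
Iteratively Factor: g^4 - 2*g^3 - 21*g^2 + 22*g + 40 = (g + 4)*(g^3 - 6*g^2 + 3*g + 10) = (g - 2)*(g + 4)*(g^2 - 4*g - 5) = (g - 5)*(g - 2)*(g + 4)*(g + 1)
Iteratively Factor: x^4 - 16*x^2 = (x)*(x^3 - 16*x) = x^2*(x^2 - 16) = x^2*(x - 4)*(x + 4)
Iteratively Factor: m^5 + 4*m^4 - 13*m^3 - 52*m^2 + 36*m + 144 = (m + 2)*(m^4 + 2*m^3 - 17*m^2 - 18*m + 72) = (m - 3)*(m + 2)*(m^3 + 5*m^2 - 2*m - 24) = (m - 3)*(m + 2)*(m + 3)*(m^2 + 2*m - 8) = (m - 3)*(m + 2)*(m + 3)*(m + 4)*(m - 2)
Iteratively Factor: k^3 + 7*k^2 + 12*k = (k + 4)*(k^2 + 3*k) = (k + 3)*(k + 4)*(k)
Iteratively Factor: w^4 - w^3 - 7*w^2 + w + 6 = (w - 1)*(w^3 - 7*w - 6) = (w - 1)*(w + 2)*(w^2 - 2*w - 3) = (w - 3)*(w - 1)*(w + 2)*(w + 1)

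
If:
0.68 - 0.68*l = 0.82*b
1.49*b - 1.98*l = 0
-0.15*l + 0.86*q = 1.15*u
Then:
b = 0.51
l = 0.38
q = 1.33720930232558*u + 0.067020983856401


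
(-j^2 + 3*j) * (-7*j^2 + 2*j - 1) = 7*j^4 - 23*j^3 + 7*j^2 - 3*j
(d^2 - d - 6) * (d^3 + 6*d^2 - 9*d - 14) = d^5 + 5*d^4 - 21*d^3 - 41*d^2 + 68*d + 84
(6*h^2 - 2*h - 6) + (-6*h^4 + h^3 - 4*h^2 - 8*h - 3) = -6*h^4 + h^3 + 2*h^2 - 10*h - 9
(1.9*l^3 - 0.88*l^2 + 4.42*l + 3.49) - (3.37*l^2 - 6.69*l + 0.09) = 1.9*l^3 - 4.25*l^2 + 11.11*l + 3.4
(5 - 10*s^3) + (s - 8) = -10*s^3 + s - 3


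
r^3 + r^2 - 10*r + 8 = (r - 2)*(r - 1)*(r + 4)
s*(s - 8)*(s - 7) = s^3 - 15*s^2 + 56*s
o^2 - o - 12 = (o - 4)*(o + 3)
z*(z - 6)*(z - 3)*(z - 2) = z^4 - 11*z^3 + 36*z^2 - 36*z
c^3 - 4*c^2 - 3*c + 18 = (c - 3)^2*(c + 2)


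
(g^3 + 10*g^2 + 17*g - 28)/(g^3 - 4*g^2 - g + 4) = (g^2 + 11*g + 28)/(g^2 - 3*g - 4)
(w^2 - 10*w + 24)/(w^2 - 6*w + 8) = (w - 6)/(w - 2)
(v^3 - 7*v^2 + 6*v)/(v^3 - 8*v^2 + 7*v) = (v - 6)/(v - 7)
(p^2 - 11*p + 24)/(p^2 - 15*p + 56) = (p - 3)/(p - 7)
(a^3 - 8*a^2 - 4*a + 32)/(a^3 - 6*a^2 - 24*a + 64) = (a + 2)/(a + 4)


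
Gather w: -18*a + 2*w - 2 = -18*a + 2*w - 2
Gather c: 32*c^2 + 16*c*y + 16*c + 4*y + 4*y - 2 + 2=32*c^2 + c*(16*y + 16) + 8*y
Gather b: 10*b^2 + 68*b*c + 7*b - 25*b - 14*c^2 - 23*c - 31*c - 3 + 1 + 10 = 10*b^2 + b*(68*c - 18) - 14*c^2 - 54*c + 8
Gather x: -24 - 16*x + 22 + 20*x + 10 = 4*x + 8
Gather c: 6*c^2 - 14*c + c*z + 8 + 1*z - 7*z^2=6*c^2 + c*(z - 14) - 7*z^2 + z + 8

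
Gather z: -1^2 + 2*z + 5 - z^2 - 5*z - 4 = -z^2 - 3*z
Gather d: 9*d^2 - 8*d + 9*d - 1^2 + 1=9*d^2 + d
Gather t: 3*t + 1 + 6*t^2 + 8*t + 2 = 6*t^2 + 11*t + 3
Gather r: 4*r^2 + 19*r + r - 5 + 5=4*r^2 + 20*r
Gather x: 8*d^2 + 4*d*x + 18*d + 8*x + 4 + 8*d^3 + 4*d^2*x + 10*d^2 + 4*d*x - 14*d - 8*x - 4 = 8*d^3 + 18*d^2 + 4*d + x*(4*d^2 + 8*d)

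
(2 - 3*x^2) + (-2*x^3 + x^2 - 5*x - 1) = -2*x^3 - 2*x^2 - 5*x + 1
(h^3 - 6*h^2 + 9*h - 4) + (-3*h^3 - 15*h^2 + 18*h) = -2*h^3 - 21*h^2 + 27*h - 4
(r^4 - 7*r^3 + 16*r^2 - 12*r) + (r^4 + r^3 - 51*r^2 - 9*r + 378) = 2*r^4 - 6*r^3 - 35*r^2 - 21*r + 378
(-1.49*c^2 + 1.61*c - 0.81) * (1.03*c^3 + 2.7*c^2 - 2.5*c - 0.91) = -1.5347*c^5 - 2.3647*c^4 + 7.2377*c^3 - 4.8561*c^2 + 0.5599*c + 0.7371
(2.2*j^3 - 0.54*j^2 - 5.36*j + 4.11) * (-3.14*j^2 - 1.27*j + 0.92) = -6.908*j^5 - 1.0984*j^4 + 19.5402*j^3 - 6.595*j^2 - 10.1509*j + 3.7812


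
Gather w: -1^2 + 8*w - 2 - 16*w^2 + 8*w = -16*w^2 + 16*w - 3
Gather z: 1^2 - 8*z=1 - 8*z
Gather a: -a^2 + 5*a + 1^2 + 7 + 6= -a^2 + 5*a + 14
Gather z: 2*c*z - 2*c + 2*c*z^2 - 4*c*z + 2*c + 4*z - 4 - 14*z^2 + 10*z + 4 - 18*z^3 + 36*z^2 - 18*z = -18*z^3 + z^2*(2*c + 22) + z*(-2*c - 4)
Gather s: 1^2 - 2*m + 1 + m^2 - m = m^2 - 3*m + 2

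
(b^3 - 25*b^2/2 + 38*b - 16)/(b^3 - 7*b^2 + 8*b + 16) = (b^2 - 17*b/2 + 4)/(b^2 - 3*b - 4)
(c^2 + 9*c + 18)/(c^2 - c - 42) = (c + 3)/(c - 7)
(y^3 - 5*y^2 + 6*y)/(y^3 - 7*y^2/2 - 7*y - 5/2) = 2*y*(-y^2 + 5*y - 6)/(-2*y^3 + 7*y^2 + 14*y + 5)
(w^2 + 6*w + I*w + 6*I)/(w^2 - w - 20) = (w^2 + w*(6 + I) + 6*I)/(w^2 - w - 20)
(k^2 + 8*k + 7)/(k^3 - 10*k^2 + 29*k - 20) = (k^2 + 8*k + 7)/(k^3 - 10*k^2 + 29*k - 20)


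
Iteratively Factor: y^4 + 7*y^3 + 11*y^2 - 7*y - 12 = (y + 1)*(y^3 + 6*y^2 + 5*y - 12) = (y + 1)*(y + 3)*(y^2 + 3*y - 4) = (y - 1)*(y + 1)*(y + 3)*(y + 4)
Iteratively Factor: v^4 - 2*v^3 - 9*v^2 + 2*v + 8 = (v - 4)*(v^3 + 2*v^2 - v - 2) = (v - 4)*(v + 2)*(v^2 - 1) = (v - 4)*(v - 1)*(v + 2)*(v + 1)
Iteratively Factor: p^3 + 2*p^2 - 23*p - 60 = (p - 5)*(p^2 + 7*p + 12) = (p - 5)*(p + 4)*(p + 3)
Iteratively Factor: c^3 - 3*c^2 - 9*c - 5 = (c + 1)*(c^2 - 4*c - 5) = (c - 5)*(c + 1)*(c + 1)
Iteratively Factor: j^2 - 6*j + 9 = (j - 3)*(j - 3)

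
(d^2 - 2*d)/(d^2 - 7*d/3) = 3*(d - 2)/(3*d - 7)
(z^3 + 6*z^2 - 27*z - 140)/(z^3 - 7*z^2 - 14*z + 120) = (z + 7)/(z - 6)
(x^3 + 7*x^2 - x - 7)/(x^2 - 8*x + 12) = (x^3 + 7*x^2 - x - 7)/(x^2 - 8*x + 12)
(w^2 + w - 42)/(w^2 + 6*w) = (w^2 + w - 42)/(w*(w + 6))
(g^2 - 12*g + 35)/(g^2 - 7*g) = (g - 5)/g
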